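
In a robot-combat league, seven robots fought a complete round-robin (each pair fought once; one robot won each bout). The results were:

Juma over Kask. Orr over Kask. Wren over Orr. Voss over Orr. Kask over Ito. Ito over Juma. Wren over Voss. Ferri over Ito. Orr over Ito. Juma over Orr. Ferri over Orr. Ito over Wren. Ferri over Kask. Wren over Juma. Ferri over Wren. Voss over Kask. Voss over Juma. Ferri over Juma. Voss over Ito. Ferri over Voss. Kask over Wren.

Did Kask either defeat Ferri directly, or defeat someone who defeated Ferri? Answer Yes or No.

Kask did not beat Ferri directly.
Kask beat Ito, Wren, but each of them lost to Ferri. No two-step path.

No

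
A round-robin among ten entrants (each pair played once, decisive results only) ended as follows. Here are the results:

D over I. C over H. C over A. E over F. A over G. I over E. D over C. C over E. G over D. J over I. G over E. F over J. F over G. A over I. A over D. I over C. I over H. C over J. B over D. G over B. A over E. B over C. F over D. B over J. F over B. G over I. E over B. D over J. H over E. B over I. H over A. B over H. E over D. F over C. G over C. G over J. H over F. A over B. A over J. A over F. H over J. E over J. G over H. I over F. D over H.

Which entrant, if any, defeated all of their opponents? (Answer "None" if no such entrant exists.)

Highest win total is G with 7 (out of 9 possible).
G lost to A, F, so no entrant went undefeated.

None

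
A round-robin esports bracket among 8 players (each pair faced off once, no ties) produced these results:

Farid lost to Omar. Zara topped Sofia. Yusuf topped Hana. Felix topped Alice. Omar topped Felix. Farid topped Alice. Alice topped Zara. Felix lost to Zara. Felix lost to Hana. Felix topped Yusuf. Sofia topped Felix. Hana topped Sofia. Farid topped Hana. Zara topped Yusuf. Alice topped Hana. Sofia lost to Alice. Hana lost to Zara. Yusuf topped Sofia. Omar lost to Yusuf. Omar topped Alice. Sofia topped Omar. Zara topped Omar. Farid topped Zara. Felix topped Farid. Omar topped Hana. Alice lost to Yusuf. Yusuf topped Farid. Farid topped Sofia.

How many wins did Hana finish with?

Hana's results: beat Sofia, Felix; lost to Alice, Yusuf, Zara, Farid, Omar.
That is 2 wins.

2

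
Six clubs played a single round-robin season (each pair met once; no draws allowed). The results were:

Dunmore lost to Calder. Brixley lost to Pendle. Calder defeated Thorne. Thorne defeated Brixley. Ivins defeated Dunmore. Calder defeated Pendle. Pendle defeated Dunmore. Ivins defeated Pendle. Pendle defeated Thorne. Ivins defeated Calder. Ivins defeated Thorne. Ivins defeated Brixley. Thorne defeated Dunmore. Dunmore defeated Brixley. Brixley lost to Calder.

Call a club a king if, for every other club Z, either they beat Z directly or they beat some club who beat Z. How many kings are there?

Dunmore cannot reach Calder, Pendle, Ivins, Thorne in two steps.
Brixley cannot reach Dunmore, Calder, Pendle, Ivins, Thorne in two steps.
Calder cannot reach Ivins in two steps.
Pendle cannot reach Calder, Ivins in two steps.
Ivins reaches everyone (king).
Thorne cannot reach Calder, Pendle, Ivins in two steps.
Kings: Ivins — 1.

1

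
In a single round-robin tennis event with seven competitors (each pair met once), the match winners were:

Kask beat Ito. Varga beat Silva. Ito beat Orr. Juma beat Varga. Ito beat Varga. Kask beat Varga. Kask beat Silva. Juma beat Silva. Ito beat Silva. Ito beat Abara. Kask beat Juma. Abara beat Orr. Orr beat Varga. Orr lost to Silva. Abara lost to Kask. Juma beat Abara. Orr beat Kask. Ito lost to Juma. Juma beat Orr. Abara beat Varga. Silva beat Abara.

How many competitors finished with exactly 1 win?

1

Win totals: Silva 2, Varga 1, Ito 4, Orr 2, Kask 5, Juma 5, Abara 2.
Exactly 1: Varga — 1 competitor.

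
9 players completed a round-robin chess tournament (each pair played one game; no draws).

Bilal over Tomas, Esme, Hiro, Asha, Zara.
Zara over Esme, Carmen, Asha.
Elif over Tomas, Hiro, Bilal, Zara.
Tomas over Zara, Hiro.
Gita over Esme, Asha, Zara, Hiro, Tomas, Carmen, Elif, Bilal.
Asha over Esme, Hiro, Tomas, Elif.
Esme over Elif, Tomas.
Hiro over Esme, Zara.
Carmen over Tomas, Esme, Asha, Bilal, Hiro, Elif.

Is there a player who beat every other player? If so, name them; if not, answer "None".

Gita

Gita has 8 wins out of 8 opponents — a perfect record.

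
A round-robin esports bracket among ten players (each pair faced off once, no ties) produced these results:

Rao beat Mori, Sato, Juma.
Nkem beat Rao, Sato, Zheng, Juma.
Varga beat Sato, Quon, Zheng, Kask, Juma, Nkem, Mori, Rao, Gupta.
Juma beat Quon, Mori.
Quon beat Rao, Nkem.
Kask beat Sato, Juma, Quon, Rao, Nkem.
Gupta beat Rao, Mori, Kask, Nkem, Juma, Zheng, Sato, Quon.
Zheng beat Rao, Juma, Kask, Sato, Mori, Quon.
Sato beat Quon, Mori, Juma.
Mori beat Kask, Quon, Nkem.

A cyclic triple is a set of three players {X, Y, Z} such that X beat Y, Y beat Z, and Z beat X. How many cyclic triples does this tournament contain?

14

Win totals: Quon 2, Sato 3, Zheng 6, Nkem 4, Varga 9, Mori 3, Gupta 8, Kask 5, Juma 2, Rao 3.
A player with w wins dominates both others in C(w,2) triples; summing gives 1 + 3 + 15 + 6 + 36 + 3 + 28 + 10 + 1 + 3 = 106 transitive triples.
Total triples C(10,3) = 120, so cyclic triples = 120 − 106 = 14.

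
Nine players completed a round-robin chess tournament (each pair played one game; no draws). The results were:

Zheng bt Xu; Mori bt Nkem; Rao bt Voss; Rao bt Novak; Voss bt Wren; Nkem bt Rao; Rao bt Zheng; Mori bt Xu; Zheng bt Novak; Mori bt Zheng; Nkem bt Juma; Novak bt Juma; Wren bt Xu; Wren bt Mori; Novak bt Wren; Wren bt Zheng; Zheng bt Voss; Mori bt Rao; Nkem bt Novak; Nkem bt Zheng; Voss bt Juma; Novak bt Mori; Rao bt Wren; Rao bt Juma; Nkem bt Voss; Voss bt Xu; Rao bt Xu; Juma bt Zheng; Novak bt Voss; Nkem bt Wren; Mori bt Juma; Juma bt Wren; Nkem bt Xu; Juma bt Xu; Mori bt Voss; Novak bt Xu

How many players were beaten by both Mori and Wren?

Mori beat: Nkem, Juma, Xu, Zheng, Rao, Voss.
Wren beat: Xu, Zheng, Mori.
Both beat: Xu, Zheng — 2.

2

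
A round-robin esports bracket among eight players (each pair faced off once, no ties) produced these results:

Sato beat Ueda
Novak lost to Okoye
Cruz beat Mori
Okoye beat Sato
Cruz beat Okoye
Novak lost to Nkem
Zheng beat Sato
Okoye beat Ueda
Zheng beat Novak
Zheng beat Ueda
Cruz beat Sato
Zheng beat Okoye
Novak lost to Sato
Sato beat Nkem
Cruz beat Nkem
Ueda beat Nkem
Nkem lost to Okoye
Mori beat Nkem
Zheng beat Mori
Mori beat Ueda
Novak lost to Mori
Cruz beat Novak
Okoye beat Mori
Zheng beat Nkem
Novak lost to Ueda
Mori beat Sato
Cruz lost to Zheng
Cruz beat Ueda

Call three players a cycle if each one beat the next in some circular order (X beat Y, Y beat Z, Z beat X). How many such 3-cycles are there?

Win totals: Mori 4, Cruz 6, Sato 3, Zheng 7, Nkem 1, Ueda 2, Okoye 5, Novak 0.
A player with w wins dominates both others in C(w,2) triples; summing gives 6 + 15 + 3 + 21 + 0 + 1 + 10 + 0 = 56 transitive triples.
Total triples C(8,3) = 56, so cyclic triples = 56 − 56 = 0.

0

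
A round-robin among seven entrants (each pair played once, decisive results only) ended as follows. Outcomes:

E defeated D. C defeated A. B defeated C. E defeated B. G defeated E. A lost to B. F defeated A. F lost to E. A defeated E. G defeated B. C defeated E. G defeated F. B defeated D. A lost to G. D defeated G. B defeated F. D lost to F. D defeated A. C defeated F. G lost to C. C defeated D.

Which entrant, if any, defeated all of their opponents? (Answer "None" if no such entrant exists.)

None

Highest win total is C with 5 (out of 6 possible).
C lost to B, so no entrant went undefeated.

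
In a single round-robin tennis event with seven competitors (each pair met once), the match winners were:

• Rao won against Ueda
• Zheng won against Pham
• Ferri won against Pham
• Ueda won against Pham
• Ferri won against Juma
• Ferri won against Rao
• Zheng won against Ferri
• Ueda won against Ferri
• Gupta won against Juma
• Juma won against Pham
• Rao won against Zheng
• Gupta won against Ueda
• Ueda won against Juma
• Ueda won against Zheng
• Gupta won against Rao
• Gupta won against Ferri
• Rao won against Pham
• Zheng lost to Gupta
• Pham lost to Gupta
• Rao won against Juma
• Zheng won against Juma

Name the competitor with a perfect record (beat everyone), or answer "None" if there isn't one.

Gupta

Gupta has 6 wins out of 6 opponents — a perfect record.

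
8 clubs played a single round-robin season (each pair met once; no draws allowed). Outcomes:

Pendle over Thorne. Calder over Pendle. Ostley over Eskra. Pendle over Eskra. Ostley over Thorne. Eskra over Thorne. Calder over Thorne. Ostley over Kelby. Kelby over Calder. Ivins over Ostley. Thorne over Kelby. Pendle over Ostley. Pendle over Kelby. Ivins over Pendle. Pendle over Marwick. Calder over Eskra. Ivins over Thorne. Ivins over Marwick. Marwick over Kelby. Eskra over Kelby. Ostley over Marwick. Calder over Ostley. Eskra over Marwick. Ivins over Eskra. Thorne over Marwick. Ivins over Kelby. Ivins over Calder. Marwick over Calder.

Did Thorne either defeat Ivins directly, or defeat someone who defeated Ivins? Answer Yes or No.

No

Thorne did not beat Ivins directly.
Thorne beat Marwick, Kelby, but each of them lost to Ivins. No two-step path.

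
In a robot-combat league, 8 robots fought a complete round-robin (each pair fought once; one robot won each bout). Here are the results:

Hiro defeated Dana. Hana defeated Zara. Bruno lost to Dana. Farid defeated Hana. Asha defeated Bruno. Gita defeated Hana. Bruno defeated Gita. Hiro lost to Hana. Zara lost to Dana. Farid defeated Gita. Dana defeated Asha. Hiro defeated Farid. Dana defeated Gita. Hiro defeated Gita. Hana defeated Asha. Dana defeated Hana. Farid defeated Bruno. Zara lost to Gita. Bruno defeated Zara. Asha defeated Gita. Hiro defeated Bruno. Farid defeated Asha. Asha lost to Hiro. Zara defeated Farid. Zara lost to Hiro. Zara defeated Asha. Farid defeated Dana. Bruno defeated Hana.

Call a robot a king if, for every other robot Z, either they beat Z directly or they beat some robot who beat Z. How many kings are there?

4

Asha cannot reach Dana, Hiro, Farid in two steps.
Hana reaches everyone (king).
Dana reaches everyone (king).
Bruno cannot reach Dana in two steps.
Zara cannot reach Hiro in two steps.
Hiro reaches everyone (king).
Farid reaches everyone (king).
Gita cannot reach Dana, Bruno in two steps.
Kings: Hana, Dana, Hiro, Farid — 4.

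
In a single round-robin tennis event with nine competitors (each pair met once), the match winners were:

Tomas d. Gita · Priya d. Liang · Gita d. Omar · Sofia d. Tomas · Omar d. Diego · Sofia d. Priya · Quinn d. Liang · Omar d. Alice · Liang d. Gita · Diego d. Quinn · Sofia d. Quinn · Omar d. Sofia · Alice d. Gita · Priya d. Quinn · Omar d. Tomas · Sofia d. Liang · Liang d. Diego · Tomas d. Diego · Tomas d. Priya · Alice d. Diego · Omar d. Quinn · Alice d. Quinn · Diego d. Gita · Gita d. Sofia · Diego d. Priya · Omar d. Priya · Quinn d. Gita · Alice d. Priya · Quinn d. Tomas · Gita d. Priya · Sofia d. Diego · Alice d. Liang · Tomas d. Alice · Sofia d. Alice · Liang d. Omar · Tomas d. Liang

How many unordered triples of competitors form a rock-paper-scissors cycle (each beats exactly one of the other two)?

21

Win totals: Sofia 6, Omar 6, Gita 3, Diego 3, Tomas 5, Quinn 3, Liang 3, Alice 5, Priya 2.
A competitor with w wins dominates both others in C(w,2) triples; summing gives 15 + 15 + 3 + 3 + 10 + 3 + 3 + 10 + 1 = 63 transitive triples.
Total triples C(9,3) = 84, so cyclic triples = 84 − 63 = 21.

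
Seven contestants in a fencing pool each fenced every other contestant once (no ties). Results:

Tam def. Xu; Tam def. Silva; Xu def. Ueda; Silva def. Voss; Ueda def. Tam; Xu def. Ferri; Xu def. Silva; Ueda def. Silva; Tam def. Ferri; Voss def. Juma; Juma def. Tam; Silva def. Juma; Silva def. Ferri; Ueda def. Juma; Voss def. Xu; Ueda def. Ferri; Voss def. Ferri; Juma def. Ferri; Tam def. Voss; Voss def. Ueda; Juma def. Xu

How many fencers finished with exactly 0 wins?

Win totals: Ueda 4, Juma 3, Voss 4, Silva 3, Tam 4, Ferri 0, Xu 3.
Exactly 0: Ferri — 1 fencer.

1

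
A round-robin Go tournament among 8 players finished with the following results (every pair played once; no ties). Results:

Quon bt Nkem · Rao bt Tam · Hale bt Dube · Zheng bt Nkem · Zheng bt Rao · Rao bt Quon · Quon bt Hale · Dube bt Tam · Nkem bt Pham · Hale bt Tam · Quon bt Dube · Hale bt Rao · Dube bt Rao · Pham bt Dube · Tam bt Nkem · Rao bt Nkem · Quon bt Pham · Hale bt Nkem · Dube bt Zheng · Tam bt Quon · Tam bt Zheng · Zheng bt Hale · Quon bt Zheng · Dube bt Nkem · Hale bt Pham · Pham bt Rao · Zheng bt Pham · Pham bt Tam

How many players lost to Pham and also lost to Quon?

Pham beat: Tam, Dube, Rao.
Quon beat: Dube, Zheng, Nkem, Hale, Pham.
Both beat: Dube — 1.

1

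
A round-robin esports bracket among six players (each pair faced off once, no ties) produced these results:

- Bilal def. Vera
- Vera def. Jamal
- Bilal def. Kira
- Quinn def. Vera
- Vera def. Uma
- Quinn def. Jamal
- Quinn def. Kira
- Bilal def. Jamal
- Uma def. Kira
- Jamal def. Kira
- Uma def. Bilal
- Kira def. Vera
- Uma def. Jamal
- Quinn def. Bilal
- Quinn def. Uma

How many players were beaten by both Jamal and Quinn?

1

Jamal beat: Kira.
Quinn beat: Uma, Vera, Jamal, Kira, Bilal.
Both beat: Kira — 1.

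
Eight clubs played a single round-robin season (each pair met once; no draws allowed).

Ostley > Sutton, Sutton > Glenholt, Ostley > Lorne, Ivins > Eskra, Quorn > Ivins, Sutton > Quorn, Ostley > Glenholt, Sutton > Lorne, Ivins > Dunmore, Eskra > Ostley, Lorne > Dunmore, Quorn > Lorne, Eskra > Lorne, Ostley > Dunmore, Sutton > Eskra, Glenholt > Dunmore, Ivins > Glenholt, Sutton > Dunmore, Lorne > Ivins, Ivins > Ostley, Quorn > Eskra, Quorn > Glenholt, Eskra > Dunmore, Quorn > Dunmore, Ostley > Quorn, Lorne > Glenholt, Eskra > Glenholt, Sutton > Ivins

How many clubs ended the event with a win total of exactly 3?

1

Win totals: Glenholt 1, Ivins 4, Quorn 5, Lorne 3, Ostley 5, Eskra 4, Sutton 6, Dunmore 0.
Exactly 3: Lorne — 1 club.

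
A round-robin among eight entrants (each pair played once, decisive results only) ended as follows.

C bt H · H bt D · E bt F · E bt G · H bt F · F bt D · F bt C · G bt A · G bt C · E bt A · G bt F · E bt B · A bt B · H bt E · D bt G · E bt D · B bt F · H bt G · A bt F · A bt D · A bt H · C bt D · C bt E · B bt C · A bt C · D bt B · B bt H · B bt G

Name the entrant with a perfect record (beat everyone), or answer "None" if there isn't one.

None

Highest win total is E with 5 (out of 7 possible).
E lost to C, H, so no entrant went undefeated.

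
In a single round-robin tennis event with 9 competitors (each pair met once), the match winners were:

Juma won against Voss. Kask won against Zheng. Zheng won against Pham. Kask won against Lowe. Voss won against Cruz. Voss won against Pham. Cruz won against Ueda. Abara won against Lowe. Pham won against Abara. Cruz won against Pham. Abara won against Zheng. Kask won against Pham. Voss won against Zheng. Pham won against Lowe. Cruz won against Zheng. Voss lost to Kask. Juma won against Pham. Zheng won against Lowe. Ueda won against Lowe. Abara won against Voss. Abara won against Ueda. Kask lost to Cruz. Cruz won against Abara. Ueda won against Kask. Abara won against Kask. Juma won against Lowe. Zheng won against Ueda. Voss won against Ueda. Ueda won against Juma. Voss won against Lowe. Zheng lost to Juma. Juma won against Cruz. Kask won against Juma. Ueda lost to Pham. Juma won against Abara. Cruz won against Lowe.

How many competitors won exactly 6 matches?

Win totals: Pham 3, Voss 5, Juma 6, Lowe 0, Abara 5, Zheng 3, Cruz 6, Ueda 3, Kask 5.
Exactly 6: Juma, Cruz — 2 competitors.

2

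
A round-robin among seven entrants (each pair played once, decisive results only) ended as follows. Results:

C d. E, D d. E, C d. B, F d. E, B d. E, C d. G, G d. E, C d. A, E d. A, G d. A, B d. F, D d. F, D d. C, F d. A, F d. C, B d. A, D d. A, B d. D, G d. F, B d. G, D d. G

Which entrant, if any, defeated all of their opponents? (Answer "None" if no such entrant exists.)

Highest win total is D with 5 (out of 6 possible).
D lost to B, so no entrant went undefeated.

None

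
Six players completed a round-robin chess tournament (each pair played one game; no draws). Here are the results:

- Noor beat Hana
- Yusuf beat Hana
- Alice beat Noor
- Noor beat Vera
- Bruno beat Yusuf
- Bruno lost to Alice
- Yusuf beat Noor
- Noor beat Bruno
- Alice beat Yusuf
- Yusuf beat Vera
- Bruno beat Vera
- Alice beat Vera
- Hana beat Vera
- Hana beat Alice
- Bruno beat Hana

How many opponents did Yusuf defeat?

3

Yusuf's results: beat Hana, Noor, Vera; lost to Alice, Bruno.
That is 3 wins.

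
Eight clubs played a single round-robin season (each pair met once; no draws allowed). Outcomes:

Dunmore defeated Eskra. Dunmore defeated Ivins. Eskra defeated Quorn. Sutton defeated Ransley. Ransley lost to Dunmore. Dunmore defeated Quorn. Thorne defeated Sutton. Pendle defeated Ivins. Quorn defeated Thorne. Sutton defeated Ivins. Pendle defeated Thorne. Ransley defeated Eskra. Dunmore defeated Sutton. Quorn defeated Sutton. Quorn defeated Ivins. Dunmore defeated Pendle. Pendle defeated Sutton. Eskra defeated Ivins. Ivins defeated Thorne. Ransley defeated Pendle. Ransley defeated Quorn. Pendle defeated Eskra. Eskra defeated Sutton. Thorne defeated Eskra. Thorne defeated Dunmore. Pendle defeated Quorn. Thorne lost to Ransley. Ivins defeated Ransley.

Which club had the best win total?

Dunmore

Win totals: Dunmore 6, Sutton 2, Ivins 2, Quorn 3, Pendle 5, Ransley 4, Eskra 3, Thorne 3.
Dunmore leads with 6 wins (next highest: 5).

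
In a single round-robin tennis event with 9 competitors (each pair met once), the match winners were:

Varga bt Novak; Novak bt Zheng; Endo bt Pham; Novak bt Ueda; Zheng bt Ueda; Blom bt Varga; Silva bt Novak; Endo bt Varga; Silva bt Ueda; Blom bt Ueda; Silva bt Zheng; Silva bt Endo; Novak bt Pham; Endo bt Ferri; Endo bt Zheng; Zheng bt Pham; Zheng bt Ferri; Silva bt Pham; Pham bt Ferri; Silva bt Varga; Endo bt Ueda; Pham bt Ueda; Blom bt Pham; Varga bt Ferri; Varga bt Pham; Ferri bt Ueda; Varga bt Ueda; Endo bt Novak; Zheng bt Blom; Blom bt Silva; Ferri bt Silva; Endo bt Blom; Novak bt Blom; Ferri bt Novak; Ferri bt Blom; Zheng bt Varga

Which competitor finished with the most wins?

Endo

Win totals: Zheng 5, Ueda 0, Varga 4, Ferri 4, Silva 6, Endo 7, Novak 4, Pham 2, Blom 4.
Endo leads with 7 wins (next highest: 6).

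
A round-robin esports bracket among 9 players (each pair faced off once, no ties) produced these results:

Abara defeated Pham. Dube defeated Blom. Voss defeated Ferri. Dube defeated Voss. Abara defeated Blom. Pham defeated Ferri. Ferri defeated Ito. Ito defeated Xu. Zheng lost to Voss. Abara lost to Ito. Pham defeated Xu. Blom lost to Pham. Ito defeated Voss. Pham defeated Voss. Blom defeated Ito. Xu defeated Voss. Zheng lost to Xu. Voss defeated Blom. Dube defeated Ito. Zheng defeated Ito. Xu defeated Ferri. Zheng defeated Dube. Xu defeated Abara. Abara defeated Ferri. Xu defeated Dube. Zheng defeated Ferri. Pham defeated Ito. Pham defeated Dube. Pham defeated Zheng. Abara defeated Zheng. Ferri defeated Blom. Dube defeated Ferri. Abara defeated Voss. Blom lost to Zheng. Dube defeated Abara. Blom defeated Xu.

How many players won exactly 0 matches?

0

Win totals: Ferri 2, Abara 5, Pham 7, Voss 3, Ito 3, Blom 2, Xu 5, Zheng 4, Dube 5.
No player has exactly 0 wins.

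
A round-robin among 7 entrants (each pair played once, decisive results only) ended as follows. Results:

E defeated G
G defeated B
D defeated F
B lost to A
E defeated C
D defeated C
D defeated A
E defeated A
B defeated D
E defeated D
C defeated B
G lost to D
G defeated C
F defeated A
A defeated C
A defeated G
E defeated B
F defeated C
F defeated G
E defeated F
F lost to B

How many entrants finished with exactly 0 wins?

0

Win totals: A 3, B 2, C 1, D 4, E 6, F 3, G 2.
No entrant has exactly 0 wins.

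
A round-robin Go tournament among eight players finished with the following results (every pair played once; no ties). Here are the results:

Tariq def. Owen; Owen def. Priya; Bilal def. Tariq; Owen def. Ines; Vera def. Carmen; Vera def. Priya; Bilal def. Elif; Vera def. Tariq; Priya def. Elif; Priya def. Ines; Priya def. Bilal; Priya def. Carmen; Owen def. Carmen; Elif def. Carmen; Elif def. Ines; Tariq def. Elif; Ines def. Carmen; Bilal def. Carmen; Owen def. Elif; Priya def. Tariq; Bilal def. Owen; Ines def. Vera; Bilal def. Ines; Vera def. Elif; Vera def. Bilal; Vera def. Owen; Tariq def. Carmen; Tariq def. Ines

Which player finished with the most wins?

Vera

Win totals: Owen 4, Carmen 0, Elif 2, Priya 5, Vera 6, Tariq 4, Ines 2, Bilal 5.
Vera leads with 6 wins (next highest: 5).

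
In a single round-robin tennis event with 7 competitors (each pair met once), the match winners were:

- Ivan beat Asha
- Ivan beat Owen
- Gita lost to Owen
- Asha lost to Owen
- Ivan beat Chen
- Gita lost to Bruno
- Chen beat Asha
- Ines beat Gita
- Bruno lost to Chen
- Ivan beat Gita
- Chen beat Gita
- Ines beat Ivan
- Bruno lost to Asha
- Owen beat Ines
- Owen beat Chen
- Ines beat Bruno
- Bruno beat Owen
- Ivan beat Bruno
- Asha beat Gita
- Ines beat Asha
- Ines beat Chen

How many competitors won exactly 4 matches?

1

Win totals: Ivan 5, Owen 4, Gita 0, Asha 2, Bruno 2, Ines 5, Chen 3.
Exactly 4: Owen — 1 competitor.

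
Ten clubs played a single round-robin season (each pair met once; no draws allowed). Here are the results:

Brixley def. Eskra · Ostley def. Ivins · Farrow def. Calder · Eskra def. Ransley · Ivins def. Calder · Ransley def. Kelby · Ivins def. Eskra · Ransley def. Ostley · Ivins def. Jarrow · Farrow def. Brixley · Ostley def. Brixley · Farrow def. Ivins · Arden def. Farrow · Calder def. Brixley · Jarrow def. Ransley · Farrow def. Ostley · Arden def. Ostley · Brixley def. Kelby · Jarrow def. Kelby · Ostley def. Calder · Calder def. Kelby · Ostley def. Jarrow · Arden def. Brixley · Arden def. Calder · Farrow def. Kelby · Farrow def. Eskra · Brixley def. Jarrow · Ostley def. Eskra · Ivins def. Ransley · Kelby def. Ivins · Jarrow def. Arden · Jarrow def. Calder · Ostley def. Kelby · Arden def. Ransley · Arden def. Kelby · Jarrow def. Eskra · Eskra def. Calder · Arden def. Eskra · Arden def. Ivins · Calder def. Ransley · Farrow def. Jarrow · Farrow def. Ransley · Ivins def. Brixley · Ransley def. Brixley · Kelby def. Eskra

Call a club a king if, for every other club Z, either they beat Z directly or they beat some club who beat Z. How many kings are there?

Arden reaches everyone (king).
Farrow reaches everyone (king).
Brixley cannot reach Farrow, Ostley in two steps.
Calder cannot reach Arden, Farrow in two steps.
Ostley cannot reach Farrow in two steps.
Jarrow reaches everyone (king).
Kelby cannot reach Arden, Farrow, Ostley in two steps.
Ivins cannot reach Farrow in two steps.
Eskra cannot reach Arden, Farrow, Jarrow, Ivins in two steps.
Ransley cannot reach Arden, Farrow in two steps.
Kings: Arden, Farrow, Jarrow — 3.

3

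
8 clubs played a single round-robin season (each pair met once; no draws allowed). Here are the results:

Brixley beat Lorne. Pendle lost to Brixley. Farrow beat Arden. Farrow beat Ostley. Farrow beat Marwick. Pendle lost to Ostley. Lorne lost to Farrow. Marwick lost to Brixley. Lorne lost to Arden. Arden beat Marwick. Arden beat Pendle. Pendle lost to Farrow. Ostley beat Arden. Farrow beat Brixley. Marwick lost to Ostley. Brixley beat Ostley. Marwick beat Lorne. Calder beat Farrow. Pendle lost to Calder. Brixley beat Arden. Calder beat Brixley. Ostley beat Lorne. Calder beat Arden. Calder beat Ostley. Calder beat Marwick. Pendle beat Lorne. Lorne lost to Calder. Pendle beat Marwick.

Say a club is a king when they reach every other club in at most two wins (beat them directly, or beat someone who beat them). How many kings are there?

Arden cannot reach Farrow, Calder, Brixley, Ostley in two steps.
Farrow cannot reach Calder in two steps.
Lorne cannot reach Arden, Farrow, Calder, Pendle, Brixley, Ostley, Marwick in two steps.
Calder reaches everyone (king).
Pendle cannot reach Arden, Farrow, Calder, Brixley, Ostley in two steps.
Brixley cannot reach Farrow, Calder in two steps.
Ostley cannot reach Farrow, Calder, Brixley in two steps.
Marwick cannot reach Arden, Farrow, Calder, Pendle, Brixley, Ostley in two steps.
Kings: Calder — 1.

1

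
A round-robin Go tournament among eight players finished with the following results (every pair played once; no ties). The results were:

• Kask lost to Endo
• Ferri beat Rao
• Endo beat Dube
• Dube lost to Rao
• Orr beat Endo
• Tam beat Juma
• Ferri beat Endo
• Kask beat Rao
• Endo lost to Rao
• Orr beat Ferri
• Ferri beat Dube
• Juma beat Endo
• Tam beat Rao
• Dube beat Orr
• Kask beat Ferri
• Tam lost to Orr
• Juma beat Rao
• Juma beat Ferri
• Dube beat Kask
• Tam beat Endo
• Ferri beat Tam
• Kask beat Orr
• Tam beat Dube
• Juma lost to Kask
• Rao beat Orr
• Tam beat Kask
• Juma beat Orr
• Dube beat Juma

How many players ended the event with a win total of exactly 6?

0

Win totals: Dube 3, Kask 4, Ferri 4, Rao 3, Tam 5, Endo 2, Orr 3, Juma 4.
No player has exactly 6 wins.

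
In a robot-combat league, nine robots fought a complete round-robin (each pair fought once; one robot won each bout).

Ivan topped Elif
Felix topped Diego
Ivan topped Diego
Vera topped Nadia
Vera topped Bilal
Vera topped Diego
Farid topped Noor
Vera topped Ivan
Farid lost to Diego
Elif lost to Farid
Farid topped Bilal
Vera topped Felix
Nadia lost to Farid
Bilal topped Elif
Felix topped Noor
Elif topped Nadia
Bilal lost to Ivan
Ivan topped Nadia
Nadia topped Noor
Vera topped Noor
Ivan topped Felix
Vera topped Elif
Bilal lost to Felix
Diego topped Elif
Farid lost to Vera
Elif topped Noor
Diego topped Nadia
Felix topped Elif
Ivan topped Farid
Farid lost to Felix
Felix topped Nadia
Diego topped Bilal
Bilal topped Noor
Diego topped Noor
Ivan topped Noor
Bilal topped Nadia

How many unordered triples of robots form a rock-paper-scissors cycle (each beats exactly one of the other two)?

0

Win totals: Ivan 7, Elif 2, Farid 4, Noor 0, Felix 6, Diego 5, Bilal 3, Nadia 1, Vera 8.
A robot with w wins dominates both others in C(w,2) triples; summing gives 21 + 1 + 6 + 0 + 15 + 10 + 3 + 0 + 28 = 84 transitive triples.
Total triples C(9,3) = 84, so cyclic triples = 84 − 84 = 0.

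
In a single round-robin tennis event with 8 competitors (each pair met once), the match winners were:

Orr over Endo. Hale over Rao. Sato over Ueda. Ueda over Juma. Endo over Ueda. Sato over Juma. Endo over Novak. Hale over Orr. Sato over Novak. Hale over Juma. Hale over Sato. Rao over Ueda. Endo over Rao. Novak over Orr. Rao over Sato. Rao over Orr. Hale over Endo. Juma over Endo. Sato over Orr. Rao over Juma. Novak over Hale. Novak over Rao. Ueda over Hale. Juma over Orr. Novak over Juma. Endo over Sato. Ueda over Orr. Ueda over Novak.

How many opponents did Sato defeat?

4

Sato's results: beat Novak, Orr, Ueda, Juma; lost to Endo, Hale, Rao.
That is 4 wins.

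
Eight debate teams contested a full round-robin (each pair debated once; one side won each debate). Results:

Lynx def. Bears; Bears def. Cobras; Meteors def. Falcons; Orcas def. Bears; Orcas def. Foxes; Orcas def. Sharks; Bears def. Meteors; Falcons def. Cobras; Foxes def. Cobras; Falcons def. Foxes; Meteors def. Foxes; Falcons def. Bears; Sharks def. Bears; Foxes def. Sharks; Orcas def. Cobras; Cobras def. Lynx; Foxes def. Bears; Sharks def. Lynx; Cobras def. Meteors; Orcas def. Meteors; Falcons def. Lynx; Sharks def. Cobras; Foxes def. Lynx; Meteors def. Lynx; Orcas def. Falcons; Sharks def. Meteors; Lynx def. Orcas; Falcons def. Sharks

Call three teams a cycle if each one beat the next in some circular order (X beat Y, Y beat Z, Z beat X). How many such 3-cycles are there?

Win totals: Falcons 5, Bears 2, Sharks 4, Meteors 3, Lynx 2, Foxes 4, Cobras 2, Orcas 6.
A team with w wins dominates both others in C(w,2) triples; summing gives 10 + 1 + 6 + 3 + 1 + 6 + 1 + 15 = 43 transitive triples.
Total triples C(8,3) = 56, so cyclic triples = 56 − 43 = 13.

13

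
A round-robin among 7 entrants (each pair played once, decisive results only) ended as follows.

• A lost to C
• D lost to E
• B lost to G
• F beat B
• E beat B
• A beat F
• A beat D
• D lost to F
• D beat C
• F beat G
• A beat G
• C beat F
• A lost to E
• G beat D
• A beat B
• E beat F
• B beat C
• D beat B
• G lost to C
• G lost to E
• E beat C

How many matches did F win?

3

F's results: beat B, D, G; lost to A, C, E.
That is 3 wins.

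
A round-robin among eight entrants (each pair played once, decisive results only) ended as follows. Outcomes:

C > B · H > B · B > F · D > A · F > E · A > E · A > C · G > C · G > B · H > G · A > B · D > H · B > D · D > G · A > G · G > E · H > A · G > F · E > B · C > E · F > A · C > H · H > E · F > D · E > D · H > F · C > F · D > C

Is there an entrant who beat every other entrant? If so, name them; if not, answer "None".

Highest win total is H with 5 (out of 7 possible).
H lost to C, D, so no entrant went undefeated.

None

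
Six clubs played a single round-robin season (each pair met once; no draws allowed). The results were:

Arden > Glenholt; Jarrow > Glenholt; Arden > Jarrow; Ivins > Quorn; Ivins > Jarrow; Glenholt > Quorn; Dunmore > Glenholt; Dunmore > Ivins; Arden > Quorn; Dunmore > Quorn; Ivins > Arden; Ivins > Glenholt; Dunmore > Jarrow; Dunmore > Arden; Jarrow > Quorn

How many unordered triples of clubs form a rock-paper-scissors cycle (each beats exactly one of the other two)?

0

Of the C(6,3) = 20 triples, the cyclic ones are: none.
That is 0.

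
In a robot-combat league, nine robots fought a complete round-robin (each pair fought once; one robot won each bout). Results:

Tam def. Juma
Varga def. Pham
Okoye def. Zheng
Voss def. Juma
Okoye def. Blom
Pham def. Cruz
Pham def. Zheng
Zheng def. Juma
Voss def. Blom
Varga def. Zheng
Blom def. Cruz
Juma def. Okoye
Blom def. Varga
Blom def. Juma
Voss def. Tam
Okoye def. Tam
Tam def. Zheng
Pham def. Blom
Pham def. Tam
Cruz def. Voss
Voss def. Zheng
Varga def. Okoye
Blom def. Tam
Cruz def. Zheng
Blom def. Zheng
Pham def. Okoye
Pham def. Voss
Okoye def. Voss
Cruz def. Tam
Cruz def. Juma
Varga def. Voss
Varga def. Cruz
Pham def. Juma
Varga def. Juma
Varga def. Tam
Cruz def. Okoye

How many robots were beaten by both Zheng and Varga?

1

Zheng beat: Juma.
Varga beat: Okoye, Pham, Voss, Juma, Tam, Zheng, Cruz.
Both beat: Juma — 1.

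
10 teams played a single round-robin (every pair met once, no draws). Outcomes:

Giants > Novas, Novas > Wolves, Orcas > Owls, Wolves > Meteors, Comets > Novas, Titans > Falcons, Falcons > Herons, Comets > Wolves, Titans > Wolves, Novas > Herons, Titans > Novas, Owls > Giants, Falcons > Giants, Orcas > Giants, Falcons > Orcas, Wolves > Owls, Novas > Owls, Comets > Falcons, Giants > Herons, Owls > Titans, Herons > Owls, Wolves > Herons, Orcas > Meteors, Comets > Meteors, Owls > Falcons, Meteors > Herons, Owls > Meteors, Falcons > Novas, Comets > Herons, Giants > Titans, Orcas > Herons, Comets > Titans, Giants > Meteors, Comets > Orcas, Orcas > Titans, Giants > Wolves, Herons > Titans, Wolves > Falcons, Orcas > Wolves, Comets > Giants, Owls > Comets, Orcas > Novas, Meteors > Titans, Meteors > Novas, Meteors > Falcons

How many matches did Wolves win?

4

Wolves' results: beat Herons, Owls, Falcons, Meteors; lost to Orcas, Giants, Titans, Comets, Novas.
That is 4 wins.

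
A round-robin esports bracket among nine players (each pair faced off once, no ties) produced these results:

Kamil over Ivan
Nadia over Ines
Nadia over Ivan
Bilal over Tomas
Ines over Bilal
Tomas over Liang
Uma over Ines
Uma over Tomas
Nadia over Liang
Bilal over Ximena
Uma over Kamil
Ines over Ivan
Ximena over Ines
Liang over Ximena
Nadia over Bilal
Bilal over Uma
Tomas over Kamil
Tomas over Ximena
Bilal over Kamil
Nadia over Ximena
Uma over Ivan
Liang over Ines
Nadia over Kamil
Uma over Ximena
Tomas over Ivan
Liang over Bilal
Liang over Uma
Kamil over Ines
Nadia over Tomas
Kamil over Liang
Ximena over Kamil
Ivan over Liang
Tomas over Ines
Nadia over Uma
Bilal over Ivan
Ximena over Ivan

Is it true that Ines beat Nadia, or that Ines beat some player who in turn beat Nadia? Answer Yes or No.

Ines did not beat Nadia directly.
Ines beat Ivan, Bilal, but each of them lost to Nadia. No two-step path.

No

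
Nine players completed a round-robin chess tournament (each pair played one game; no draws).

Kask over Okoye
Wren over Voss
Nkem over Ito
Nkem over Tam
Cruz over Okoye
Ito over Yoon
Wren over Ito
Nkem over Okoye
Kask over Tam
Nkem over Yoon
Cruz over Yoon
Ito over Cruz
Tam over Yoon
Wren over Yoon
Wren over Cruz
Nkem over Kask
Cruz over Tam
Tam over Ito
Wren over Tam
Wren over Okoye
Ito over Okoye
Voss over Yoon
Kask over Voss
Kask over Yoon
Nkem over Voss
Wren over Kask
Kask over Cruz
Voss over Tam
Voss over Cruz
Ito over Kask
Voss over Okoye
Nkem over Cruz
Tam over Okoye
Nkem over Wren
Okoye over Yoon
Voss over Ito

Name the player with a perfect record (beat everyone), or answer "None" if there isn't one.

Nkem

Nkem has 8 wins out of 8 opponents — a perfect record.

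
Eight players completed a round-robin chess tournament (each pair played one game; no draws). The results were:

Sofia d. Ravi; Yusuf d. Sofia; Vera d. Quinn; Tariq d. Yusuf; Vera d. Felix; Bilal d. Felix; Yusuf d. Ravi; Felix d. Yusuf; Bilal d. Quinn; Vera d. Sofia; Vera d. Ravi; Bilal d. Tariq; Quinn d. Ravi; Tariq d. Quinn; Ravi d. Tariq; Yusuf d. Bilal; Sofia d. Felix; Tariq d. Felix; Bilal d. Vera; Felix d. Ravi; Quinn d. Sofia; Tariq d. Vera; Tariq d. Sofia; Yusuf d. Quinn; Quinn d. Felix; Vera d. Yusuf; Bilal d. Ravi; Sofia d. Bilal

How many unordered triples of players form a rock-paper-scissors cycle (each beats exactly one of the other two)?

13

Win totals: Tariq 5, Sofia 3, Ravi 1, Felix 2, Quinn 3, Vera 5, Yusuf 4, Bilal 5.
A player with w wins dominates both others in C(w,2) triples; summing gives 10 + 3 + 0 + 1 + 3 + 10 + 6 + 10 = 43 transitive triples.
Total triples C(8,3) = 56, so cyclic triples = 56 − 43 = 13.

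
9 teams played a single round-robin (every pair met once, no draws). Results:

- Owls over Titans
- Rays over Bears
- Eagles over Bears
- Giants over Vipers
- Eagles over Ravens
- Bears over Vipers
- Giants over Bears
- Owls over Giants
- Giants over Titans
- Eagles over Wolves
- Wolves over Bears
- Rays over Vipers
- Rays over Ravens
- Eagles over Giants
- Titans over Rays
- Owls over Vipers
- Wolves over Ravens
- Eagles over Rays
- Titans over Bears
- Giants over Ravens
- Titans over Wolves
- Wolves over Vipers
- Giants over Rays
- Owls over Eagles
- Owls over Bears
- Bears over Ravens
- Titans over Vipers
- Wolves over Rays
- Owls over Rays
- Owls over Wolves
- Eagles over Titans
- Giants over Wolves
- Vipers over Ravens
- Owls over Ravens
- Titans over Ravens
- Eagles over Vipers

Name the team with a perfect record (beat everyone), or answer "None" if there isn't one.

Owls

Owls has 8 wins out of 8 opponents — a perfect record.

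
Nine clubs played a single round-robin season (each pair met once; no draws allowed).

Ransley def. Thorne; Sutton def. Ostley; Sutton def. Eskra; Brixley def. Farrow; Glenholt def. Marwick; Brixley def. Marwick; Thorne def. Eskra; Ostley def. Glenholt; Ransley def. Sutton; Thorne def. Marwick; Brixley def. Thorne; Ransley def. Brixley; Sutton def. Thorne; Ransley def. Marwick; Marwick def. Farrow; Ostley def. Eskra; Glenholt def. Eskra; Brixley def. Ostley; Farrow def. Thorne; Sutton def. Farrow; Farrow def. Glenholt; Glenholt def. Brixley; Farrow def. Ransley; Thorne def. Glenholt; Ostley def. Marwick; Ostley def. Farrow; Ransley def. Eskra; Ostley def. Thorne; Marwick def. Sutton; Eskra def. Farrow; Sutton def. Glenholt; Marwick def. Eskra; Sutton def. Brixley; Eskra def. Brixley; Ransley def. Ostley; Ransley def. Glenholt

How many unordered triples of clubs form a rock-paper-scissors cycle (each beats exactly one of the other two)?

Win totals: Brixley 4, Sutton 6, Farrow 3, Glenholt 3, Marwick 3, Ransley 7, Thorne 3, Ostley 5, Eskra 2.
A club with w wins dominates both others in C(w,2) triples; summing gives 6 + 15 + 3 + 3 + 3 + 21 + 3 + 10 + 1 = 65 transitive triples.
Total triples C(9,3) = 84, so cyclic triples = 84 − 65 = 19.

19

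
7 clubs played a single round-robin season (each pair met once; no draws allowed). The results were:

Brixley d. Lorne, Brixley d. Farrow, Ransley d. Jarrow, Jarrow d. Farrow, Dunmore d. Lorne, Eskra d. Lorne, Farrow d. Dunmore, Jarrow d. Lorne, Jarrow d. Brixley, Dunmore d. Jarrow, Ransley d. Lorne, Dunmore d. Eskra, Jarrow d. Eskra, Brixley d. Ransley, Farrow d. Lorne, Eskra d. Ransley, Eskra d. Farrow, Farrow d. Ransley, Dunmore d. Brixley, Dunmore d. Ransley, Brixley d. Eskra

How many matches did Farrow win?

3

Farrow's results: beat Dunmore, Lorne, Ransley; lost to Jarrow, Brixley, Eskra.
That is 3 wins.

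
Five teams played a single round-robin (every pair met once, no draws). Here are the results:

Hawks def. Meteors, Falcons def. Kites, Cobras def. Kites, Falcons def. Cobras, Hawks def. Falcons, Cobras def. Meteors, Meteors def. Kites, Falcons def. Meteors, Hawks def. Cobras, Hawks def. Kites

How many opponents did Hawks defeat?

Hawks' results: beat Meteors, Cobras, Kites, Falcons; lost to no one.
That is 4 wins.

4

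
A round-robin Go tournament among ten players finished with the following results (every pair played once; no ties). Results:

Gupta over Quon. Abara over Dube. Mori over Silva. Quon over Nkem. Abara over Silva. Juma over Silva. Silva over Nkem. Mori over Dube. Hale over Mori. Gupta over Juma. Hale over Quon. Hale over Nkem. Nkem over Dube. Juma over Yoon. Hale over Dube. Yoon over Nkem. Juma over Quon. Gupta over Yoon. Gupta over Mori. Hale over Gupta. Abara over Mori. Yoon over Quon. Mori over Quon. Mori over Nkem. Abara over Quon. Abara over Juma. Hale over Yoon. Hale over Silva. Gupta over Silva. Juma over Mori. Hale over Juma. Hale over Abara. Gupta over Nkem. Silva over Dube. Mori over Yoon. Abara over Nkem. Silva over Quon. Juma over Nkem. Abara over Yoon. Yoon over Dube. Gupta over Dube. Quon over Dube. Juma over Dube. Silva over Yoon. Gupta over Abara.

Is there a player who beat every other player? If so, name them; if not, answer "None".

Hale has 9 wins out of 9 opponents — a perfect record.

Hale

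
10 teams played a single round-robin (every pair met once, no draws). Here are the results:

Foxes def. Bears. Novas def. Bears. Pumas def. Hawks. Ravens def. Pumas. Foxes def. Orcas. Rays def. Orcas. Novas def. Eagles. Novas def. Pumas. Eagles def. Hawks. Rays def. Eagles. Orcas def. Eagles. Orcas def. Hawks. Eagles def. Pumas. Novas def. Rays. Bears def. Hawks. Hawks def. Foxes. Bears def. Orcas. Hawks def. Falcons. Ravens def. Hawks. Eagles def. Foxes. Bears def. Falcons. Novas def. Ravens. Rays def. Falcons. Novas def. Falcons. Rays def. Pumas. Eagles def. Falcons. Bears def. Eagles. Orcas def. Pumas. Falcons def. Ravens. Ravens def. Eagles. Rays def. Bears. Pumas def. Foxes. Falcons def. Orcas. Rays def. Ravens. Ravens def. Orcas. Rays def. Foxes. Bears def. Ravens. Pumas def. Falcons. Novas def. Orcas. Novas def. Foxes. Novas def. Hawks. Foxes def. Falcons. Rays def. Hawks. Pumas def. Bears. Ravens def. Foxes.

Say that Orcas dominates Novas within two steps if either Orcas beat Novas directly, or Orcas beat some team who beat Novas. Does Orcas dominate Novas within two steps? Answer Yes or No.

Orcas did not beat Novas directly.
Orcas beat Pumas, Eagles, Hawks, but each of them lost to Novas. No two-step path.

No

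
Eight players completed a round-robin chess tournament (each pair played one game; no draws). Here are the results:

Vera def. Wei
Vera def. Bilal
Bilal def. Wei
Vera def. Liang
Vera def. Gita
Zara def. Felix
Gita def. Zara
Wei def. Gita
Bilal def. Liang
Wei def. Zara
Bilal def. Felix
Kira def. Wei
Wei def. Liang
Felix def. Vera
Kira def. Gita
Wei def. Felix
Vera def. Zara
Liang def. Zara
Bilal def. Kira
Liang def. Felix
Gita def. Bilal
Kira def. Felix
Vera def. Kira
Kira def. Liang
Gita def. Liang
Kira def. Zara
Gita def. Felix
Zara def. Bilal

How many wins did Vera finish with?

Vera's results: beat Gita, Liang, Zara, Bilal, Kira, Wei; lost to Felix.
That is 6 wins.

6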